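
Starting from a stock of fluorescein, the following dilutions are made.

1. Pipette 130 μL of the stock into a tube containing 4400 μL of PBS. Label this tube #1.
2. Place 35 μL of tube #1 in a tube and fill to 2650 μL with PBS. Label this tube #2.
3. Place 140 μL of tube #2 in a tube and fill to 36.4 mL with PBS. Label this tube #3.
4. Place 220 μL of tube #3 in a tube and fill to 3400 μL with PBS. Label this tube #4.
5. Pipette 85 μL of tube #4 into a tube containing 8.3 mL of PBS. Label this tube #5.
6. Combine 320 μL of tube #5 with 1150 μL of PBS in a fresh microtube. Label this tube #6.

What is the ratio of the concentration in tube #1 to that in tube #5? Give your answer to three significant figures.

Step 1: 130 μL + 4400 μL = 4530 μL total → factor 4530/130 = 34.846
Step 2: 35 μL brought to 2650 μL → factor 2650/35 = 75.714
Step 3: 140 μL brought to 36.4 mL → factor 36400/140 = 260
Step 4: 220 μL brought to 3400 μL → factor 3400/220 = 15.455
Step 5: 85 μL + 8.3 mL = 8385 μL total → factor 8385/85 = 98.647
Dilution factor to tube #1 = 34.846; to tube #5 = 1.0458 × 10^9
[tube #1]/[tube #5] = (factor to tube #5)/(factor to tube #1) = 1.0458 × 10^9/34.846 = 3.00 × 10^7

3.00 × 10^7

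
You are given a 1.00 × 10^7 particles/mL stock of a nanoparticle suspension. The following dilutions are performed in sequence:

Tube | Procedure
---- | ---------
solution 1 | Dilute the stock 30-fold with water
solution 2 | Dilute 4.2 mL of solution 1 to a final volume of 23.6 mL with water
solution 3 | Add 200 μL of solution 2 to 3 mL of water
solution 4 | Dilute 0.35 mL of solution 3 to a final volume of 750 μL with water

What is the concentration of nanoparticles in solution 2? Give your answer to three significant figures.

Step 1: 30-fold → factor 30
Step 2: 4.2 mL brought to 23.6 mL → factor 23.6/4.2 = 5.619
Dilution factor through solution 2 = 30 × 5.619 = 168.57
[solution 2] = 1.00 × 10^7 particles/mL / 168.57 = 5.93 × 10^4 particles/mL

5.93 × 10^4 particles/mL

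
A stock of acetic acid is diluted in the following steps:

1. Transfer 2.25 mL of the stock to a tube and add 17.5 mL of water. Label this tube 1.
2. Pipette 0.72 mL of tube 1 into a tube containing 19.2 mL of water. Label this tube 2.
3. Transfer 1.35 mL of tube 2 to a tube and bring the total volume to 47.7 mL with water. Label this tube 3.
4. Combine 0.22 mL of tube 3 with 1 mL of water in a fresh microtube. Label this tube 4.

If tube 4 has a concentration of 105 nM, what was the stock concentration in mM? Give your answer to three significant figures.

Step 1: 2.25 mL + 17.5 mL = 19.75 mL total → factor 19.75/2.25 = 8.7778
Step 2: 0.72 mL + 19.2 mL = 19.92 mL total → factor 19.92/0.72 = 27.667
Step 3: 1.35 mL brought to 47.7 mL → factor 47.7/1.35 = 35.333
Step 4: 0.22 mL + 1 mL = 1.22 mL total → factor 1.22/0.22 = 5.5455
Overall dilution factor = 8.7778 × 27.667 × 35.333 × 5.5455 = 47584
Stock = 105 nM × 47584 = 4.996 × 10^6 nM = 5.00 mM

5.00 mM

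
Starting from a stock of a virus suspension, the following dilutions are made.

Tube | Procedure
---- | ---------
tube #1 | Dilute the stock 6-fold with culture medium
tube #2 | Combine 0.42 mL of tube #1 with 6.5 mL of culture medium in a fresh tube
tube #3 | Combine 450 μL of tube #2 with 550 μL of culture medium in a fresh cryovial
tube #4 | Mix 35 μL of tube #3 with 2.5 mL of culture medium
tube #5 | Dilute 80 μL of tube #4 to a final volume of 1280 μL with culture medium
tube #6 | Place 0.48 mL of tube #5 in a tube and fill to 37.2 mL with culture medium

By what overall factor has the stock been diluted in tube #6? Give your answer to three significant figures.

1.97 × 10^7

Step 1: 6-fold → factor 6
Step 2: 0.42 mL + 6.5 mL = 6.92 mL total → factor 6.92/0.42 = 16.476
Step 3: 450 μL + 550 μL = 1000 μL total → factor 1000/450 = 2.2222
Step 4: 35 μL + 2.5 mL = 2535 μL total → factor 2535/35 = 72.429
Step 5: 80 μL brought to 1280 μL → factor 1280/80 = 16
Step 6: 0.48 mL brought to 37.2 mL → factor 37.2/0.48 = 77.5
Overall dilution factor = 6 × 16.476 × 2.2222 × 72.429 × 16 × 77.5 = 1.973 × 10^7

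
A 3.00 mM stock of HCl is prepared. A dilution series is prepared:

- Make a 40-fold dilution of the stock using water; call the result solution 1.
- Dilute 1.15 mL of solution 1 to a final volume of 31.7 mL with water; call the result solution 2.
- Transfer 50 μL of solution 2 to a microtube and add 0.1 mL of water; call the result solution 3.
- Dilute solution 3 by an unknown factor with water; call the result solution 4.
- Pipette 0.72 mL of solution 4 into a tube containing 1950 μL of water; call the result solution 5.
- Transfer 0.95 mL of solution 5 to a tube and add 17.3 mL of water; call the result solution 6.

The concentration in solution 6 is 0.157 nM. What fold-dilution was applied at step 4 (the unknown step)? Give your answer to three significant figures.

81.1-fold

Step 1: 40-fold → factor 40
Step 2: 1.15 mL brought to 31.7 mL → factor 31.7/1.15 = 27.565
Step 3: 50 μL + 0.1 mL = 150 μL total → factor 150/50 = 3
Step 4: unknown factor x
Step 5: 0.72 mL + 1950 μL = 2.67 mL total → factor 2.67/0.72 = 3.7083
Step 6: 0.95 mL + 17.3 mL = 18.25 mL total → factor 18.25/0.95 = 19.211
Product of known-step factors = 2.3565 × 10^5
Overall factor = 3.00 mM / (0.157 nM) = 1.9108 × 10^7
x = 1.9108 × 10^7 / 2.3565 × 10^5 = 81.1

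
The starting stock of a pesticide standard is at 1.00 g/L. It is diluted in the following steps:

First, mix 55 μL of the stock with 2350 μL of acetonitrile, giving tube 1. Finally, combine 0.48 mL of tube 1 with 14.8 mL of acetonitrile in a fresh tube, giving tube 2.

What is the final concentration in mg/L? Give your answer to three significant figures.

Step 1: 55 μL + 2350 μL = 2405 μL total → factor 2405/55 = 43.727
Step 2: 0.48 mL + 14.8 mL = 15.28 mL total → factor 15.28/0.48 = 31.833
Overall dilution factor = 43.727 × 31.833 = 1392
Final = 1.00 g/L / 1392 = 0.0007184 g/L = 0.718 mg/L

0.718 mg/L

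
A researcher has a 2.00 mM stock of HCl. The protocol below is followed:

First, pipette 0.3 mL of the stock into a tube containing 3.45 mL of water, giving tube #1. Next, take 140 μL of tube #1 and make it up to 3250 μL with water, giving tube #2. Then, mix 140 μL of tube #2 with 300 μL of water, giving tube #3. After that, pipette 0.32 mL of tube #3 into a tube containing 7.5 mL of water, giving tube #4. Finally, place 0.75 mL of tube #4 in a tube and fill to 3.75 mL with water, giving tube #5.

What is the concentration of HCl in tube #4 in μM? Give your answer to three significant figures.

0.0897 μM

Step 1: 0.3 mL + 3.45 mL = 3.75 mL total → factor 3.75/0.3 = 12.5
Step 2: 140 μL brought to 3250 μL → factor 3250/140 = 23.214
Step 3: 140 μL + 300 μL = 440 μL total → factor 440/140 = 3.1429
Step 4: 0.32 mL + 7.5 mL = 7.82 mL total → factor 7.82/0.32 = 24.438
Dilution factor through tube #4 = 12.5 × 23.214 × 3.1429 × 24.438 = 22287
[tube #4] = 2.00 mM / 22287 = 8.974 × 10^-5 mM = 0.0897 μM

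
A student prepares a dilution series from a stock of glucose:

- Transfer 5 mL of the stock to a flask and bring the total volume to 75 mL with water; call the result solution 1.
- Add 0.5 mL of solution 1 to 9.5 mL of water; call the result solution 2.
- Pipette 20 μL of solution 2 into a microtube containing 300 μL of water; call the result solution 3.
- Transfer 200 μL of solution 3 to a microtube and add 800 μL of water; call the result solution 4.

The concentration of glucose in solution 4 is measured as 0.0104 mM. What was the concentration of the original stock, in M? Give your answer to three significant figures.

0.250 M

Step 1: 5 mL brought to 75 mL → factor 75/5 = 15
Step 2: 0.5 mL + 9.5 mL = 10 mL total → factor 10/0.5 = 20
Step 3: 20 μL + 300 μL = 320 μL total → factor 320/20 = 16
Step 4: 200 μL + 800 μL = 1000 μL total → factor 1000/200 = 5
Overall dilution factor = 15 × 20 × 16 × 5 = 24000
Stock = 0.0104 mM × 24000 = 249.6 mM = 0.250 M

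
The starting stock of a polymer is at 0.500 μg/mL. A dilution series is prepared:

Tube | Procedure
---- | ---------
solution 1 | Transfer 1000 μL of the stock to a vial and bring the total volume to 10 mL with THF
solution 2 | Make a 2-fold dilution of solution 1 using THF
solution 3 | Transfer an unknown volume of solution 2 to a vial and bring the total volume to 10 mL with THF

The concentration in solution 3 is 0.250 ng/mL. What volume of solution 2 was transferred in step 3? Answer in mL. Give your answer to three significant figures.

Step 1: 1000 μL brought to 10 mL → factor 10000/1000 = 10
Step 2: 2-fold → factor 2
Step 3: v brought to 10 mL → factor = 10 mL/v
Product of known-step factors = 20
Overall factor = 0.500 μg/mL / (0.250 ng/mL) = 2000
Step-3 factor = 2000 / 20 = 100
v = 10 mL / 100 = 0.100 mL

0.100 mL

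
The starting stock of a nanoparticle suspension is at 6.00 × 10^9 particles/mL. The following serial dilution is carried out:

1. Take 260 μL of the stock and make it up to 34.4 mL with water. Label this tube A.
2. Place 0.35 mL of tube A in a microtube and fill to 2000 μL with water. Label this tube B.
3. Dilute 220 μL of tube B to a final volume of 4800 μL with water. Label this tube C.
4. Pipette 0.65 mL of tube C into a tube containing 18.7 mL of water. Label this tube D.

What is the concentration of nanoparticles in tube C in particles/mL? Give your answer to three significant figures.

3.64 × 10^5 particles/mL

Step 1: 260 μL brought to 34.4 mL → factor 34400/260 = 132.31
Step 2: 0.35 mL brought to 2000 μL → factor 2/0.35 = 5.7143
Step 3: 220 μL brought to 4800 μL → factor 4800/220 = 21.818
Dilution factor through tube C = 132.31 × 5.7143 × 21.818 = 16496
[tube C] = 6.00 × 10^9 particles/mL / 16496 = 3.64 × 10^5 particles/mL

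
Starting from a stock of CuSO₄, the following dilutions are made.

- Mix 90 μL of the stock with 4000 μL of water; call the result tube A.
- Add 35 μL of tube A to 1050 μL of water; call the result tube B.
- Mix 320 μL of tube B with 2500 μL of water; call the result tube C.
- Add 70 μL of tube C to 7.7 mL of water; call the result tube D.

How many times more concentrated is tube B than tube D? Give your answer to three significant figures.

978

Step 1: 90 μL + 4000 μL = 4090 μL total → factor 4090/90 = 45.444
Step 2: 35 μL + 1050 μL = 1085 μL total → factor 1085/35 = 31
Step 3: 320 μL + 2500 μL = 2820 μL total → factor 2820/320 = 8.8125
Step 4: 70 μL + 7.7 mL = 7770 μL total → factor 7770/70 = 111
Dilution factor to tube B = 1408.8; to tube D = 1.378 × 10^6
[tube B]/[tube D] = (factor to tube D)/(factor to tube B) = 1.378 × 10^6/1408.8 = 978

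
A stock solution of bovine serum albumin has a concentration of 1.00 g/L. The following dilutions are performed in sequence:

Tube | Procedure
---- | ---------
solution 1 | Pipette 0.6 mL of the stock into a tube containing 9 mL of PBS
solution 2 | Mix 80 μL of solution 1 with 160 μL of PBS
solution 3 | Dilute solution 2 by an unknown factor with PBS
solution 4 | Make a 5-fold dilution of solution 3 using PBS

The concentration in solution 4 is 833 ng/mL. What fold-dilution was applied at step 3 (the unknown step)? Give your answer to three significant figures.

5.00-fold

Step 1: 0.6 mL + 9 mL = 9.6 mL total → factor 9.6/0.6 = 16
Step 2: 80 μL + 160 μL = 240 μL total → factor 240/80 = 3
Step 3: unknown factor x
Step 4: 5-fold → factor 5
Product of known-step factors = 240
Overall factor = 1.00 g/L / (833 ng/mL) = 1200.5
x = 1200.5 / 240 = 5.00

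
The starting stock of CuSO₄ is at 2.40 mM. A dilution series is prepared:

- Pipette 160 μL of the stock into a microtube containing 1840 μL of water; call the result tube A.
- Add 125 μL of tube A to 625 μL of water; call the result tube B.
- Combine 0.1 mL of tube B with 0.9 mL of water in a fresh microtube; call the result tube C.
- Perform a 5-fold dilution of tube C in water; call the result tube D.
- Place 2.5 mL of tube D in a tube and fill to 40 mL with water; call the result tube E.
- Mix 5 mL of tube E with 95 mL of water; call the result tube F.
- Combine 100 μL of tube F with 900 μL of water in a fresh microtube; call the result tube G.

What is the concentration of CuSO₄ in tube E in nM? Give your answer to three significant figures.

40.0 nM

Step 1: 160 μL + 1840 μL = 2000 μL total → factor 2000/160 = 12.5
Step 2: 125 μL + 625 μL = 750 μL total → factor 750/125 = 6
Step 3: 0.1 mL + 0.9 mL = 1 mL total → factor 1/0.1 = 10
Step 4: 5-fold → factor 5
Step 5: 2.5 mL brought to 40 mL → factor 40/2.5 = 16
Dilution factor through tube E = 12.5 × 6 × 10 × 5 × 16 = 60000
[tube E] = 2.40 mM / 60000 = 4.000 × 10^-5 mM = 40.0 nM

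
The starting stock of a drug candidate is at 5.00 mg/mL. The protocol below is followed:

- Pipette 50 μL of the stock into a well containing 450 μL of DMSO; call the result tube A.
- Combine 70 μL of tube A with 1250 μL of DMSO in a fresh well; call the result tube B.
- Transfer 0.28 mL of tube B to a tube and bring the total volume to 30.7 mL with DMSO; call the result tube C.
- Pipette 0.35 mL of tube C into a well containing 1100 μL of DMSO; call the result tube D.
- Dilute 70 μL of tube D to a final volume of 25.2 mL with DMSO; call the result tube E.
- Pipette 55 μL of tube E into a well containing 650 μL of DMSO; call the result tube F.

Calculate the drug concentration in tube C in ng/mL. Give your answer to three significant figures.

Step 1: 50 μL + 450 μL = 500 μL total → factor 500/50 = 10
Step 2: 70 μL + 1250 μL = 1320 μL total → factor 1320/70 = 18.857
Step 3: 0.28 mL brought to 30.7 mL → factor 30.7/0.28 = 109.64
Dilution factor through tube C = 10 × 18.857 × 109.64 = 20676
[tube C] = 5.00 mg/mL / 20676 = 0.0002418 mg/mL = 242 ng/mL

242 ng/mL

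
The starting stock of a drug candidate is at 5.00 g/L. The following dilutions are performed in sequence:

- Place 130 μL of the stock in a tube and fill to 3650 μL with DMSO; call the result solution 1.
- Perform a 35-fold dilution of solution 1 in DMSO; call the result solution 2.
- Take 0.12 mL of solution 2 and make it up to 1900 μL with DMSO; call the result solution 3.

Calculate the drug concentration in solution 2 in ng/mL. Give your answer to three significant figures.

5.09 × 10^3 ng/mL

Step 1: 130 μL brought to 3650 μL → factor 3650/130 = 28.077
Step 2: 35-fold → factor 35
Dilution factor through solution 2 = 28.077 × 35 = 982.69
[solution 2] = 5.00 g/L / 982.69 = 0.005088 g/L = 5.09 × 10^3 ng/mL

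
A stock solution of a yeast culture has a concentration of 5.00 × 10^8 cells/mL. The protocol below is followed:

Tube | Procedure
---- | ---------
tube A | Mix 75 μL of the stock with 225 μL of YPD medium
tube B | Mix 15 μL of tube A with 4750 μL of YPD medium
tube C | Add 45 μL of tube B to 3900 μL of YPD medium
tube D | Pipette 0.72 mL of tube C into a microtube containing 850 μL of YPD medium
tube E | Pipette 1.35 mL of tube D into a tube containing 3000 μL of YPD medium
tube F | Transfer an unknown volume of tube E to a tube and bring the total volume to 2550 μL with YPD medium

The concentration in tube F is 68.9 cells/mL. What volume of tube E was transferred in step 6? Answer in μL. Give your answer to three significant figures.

Step 1: 75 μL + 225 μL = 300 μL total → factor 300/75 = 4
Step 2: 15 μL + 4750 μL = 4765 μL total → factor 4765/15 = 317.67
Step 3: 45 μL + 3900 μL = 3945 μL total → factor 3945/45 = 87.667
Step 4: 0.72 mL + 850 μL = 1.57 mL total → factor 1.57/0.72 = 2.1806
Step 5: 1.35 mL + 3000 μL = 4.35 mL total → factor 4.35/1.35 = 3.2222
Step 6: v brought to 2550 μL → factor = 2550 μL/v
Product of known-step factors = 7.8269 × 10^5
Overall factor = 5.00 × 10^8 cells/mL / (68.9 cells/mL) = 7.2569 × 10^6
Step-6 factor = 7.2569 × 10^6 / 7.8269 × 10^5 = 9.2718
v = 2550 μL / 9.2718 = 275 μL

275 μL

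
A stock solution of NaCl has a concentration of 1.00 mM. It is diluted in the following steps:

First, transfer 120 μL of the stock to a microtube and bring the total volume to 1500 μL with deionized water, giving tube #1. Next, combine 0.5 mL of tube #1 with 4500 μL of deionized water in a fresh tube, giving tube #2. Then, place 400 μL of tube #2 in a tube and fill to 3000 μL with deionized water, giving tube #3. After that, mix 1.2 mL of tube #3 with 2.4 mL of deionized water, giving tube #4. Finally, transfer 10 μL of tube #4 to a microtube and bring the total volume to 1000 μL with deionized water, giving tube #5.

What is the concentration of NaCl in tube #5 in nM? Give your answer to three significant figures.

Step 1: 120 μL brought to 1500 μL → factor 1500/120 = 12.5
Step 2: 0.5 mL + 4500 μL = 5 mL total → factor 5/0.5 = 10
Step 3: 400 μL brought to 3000 μL → factor 3000/400 = 7.5
Step 4: 1.2 mL + 2.4 mL = 3.6 mL total → factor 3.6/1.2 = 3
Step 5: 10 μL brought to 1000 μL → factor 1000/10 = 100
Overall dilution factor = 12.5 × 10 × 7.5 × 3 × 100 = 2.8125 × 10^5
Final = 1.00 mM / 2.8125 × 10^5 = 3.556 × 10^-6 mM = 3.56 nM

3.56 nM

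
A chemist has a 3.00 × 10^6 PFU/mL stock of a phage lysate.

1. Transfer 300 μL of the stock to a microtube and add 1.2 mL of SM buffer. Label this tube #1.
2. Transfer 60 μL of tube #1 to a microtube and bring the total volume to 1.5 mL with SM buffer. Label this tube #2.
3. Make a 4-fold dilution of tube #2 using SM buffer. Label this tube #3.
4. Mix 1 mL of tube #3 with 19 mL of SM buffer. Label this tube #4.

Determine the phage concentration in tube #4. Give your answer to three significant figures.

300 PFU/mL

Step 1: 300 μL + 1.2 mL = 1500 μL total → factor 1500/300 = 5
Step 2: 60 μL brought to 1.5 mL → factor 1500/60 = 25
Step 3: 4-fold → factor 4
Step 4: 1 mL + 19 mL = 20 mL total → factor 20/1 = 20
Overall dilution factor = 5 × 25 × 4 × 20 = 10000
Final = 3.00 × 10^6 PFU/mL / 10000 = 300 PFU/mL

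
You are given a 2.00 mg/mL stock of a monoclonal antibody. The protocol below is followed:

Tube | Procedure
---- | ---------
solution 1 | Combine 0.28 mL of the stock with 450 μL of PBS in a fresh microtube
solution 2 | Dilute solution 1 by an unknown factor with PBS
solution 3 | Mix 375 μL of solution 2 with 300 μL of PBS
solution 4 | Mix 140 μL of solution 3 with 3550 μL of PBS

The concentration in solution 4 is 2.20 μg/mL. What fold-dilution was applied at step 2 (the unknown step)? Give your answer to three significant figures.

Step 1: 0.28 mL + 450 μL = 0.73 mL total → factor 0.73/0.28 = 2.6071
Step 2: unknown factor x
Step 3: 375 μL + 300 μL = 675 μL total → factor 675/375 = 1.8
Step 4: 140 μL + 3550 μL = 3690 μL total → factor 3690/140 = 26.357
Product of known-step factors = 123.69
Overall factor = 2.00 mg/mL / (2.20 μg/mL) = 909.09
x = 909.09 / 123.69 = 7.35

7.35-fold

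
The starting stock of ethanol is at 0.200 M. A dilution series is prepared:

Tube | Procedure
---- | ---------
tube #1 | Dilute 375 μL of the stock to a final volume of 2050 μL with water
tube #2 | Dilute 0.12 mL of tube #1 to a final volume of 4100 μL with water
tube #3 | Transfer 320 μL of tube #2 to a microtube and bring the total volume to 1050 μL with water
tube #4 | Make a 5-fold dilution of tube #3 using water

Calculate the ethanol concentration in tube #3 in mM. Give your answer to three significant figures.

Step 1: 375 μL brought to 2050 μL → factor 2050/375 = 5.4667
Step 2: 0.12 mL brought to 4100 μL → factor 4.1/0.12 = 34.167
Step 3: 320 μL brought to 1050 μL → factor 1050/320 = 3.2812
Dilution factor through tube #3 = 5.4667 × 34.167 × 3.2812 = 612.86
[tube #3] = 0.200 M / 612.86 = 0.0003263 M = 0.326 mM

0.326 mM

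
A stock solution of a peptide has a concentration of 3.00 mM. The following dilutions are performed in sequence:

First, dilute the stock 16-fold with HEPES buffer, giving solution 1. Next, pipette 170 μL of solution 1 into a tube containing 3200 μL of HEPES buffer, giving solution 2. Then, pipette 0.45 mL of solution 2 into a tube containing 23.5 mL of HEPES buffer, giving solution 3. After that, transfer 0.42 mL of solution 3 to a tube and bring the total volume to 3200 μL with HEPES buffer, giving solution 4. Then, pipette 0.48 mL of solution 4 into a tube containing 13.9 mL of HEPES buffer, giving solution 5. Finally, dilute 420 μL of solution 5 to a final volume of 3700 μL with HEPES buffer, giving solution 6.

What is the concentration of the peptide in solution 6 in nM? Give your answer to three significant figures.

Step 1: 16-fold → factor 16
Step 2: 170 μL + 3200 μL = 3370 μL total → factor 3370/170 = 19.824
Step 3: 0.45 mL + 23.5 mL = 23.95 mL total → factor 23.95/0.45 = 53.222
Step 4: 0.42 mL brought to 3200 μL → factor 3.2/0.42 = 7.619
Step 5: 0.48 mL + 13.9 mL = 14.38 mL total → factor 14.38/0.48 = 29.958
Step 6: 420 μL brought to 3700 μL → factor 3700/420 = 8.8095
Overall dilution factor = 16 × 19.824 × 53.222 × 7.619 × 29.958 × 8.8095 = 3.3944 × 10^7
Final = 3.00 mM / 3.3944 × 10^7 = 8.838 × 10^-8 mM = 0.0884 nM

0.0884 nM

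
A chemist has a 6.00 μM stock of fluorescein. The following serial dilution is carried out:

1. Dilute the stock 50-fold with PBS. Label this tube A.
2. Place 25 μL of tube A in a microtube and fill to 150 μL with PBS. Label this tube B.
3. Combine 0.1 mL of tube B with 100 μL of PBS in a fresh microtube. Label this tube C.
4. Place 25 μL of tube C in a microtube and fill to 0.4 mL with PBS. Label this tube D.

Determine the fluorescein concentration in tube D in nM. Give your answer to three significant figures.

Step 1: 50-fold → factor 50
Step 2: 25 μL brought to 150 μL → factor 150/25 = 6
Step 3: 0.1 mL + 100 μL = 0.2 mL total → factor 0.2/0.1 = 2
Step 4: 25 μL brought to 0.4 mL → factor 400/25 = 16
Overall dilution factor = 50 × 6 × 2 × 16 = 9600
Final = 6.00 μM / 9600 = 0.0006250 μM = 0.625 nM

0.625 nM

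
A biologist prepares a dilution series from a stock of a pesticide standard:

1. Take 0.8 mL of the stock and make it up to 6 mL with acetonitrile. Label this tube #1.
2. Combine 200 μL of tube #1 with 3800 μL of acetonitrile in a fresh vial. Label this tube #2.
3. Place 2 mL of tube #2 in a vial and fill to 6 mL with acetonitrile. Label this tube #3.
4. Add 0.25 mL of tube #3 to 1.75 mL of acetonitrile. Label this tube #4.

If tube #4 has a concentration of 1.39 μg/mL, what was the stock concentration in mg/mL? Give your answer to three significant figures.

5.00 mg/mL

Step 1: 0.8 mL brought to 6 mL → factor 6/0.8 = 7.5
Step 2: 200 μL + 3800 μL = 4000 μL total → factor 4000/200 = 20
Step 3: 2 mL brought to 6 mL → factor 6/2 = 3
Step 4: 0.25 mL + 1.75 mL = 2 mL total → factor 2/0.25 = 8
Overall dilution factor = 7.5 × 20 × 3 × 8 = 3600
Stock = 1.39 μg/mL × 3600 = 5004 μg/mL = 5.00 mg/mL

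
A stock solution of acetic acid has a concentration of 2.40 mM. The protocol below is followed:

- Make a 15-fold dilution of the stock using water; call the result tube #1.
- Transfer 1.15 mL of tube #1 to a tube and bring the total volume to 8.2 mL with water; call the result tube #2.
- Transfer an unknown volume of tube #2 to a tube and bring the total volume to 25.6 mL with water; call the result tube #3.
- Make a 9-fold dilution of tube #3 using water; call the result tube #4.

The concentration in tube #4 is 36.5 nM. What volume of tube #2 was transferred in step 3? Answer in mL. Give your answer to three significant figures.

Step 1: 15-fold → factor 15
Step 2: 1.15 mL brought to 8.2 mL → factor 8.2/1.15 = 7.1304
Step 3: v brought to 25.6 mL → factor = 25.6 mL/v
Step 4: 9-fold → factor 9
Product of known-step factors = 962.61
Overall factor = 2.40 mM / (36.5 nM) = 65753
Step-3 factor = 65753 / 962.61 = 68.308
v = 25.6 mL / 68.308 = 0.375 mL

0.375 mL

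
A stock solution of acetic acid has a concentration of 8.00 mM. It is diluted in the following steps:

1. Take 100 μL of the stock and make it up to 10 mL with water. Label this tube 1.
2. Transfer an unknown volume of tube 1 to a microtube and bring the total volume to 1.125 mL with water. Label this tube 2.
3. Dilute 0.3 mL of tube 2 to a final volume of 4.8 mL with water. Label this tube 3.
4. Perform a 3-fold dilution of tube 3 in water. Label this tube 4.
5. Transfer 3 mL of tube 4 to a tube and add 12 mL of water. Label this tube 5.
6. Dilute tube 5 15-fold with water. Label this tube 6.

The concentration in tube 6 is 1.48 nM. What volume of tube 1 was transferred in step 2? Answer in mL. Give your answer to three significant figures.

0.0749 mL

Step 1: 100 μL brought to 10 mL → factor 10000/100 = 100
Step 2: v brought to 1.125 mL → factor = 1.125 mL/v
Step 3: 0.3 mL brought to 4.8 mL → factor 4.8/0.3 = 16
Step 4: 3-fold → factor 3
Step 5: 3 mL + 12 mL = 15 mL total → factor 15/3 = 5
Step 6: 15-fold → factor 15
Product of known-step factors = 3.6 × 10^5
Overall factor = 8.00 mM / (1.48 nM) = 5.4054 × 10^6
Step-2 factor = 5.4054 × 10^6 / 3.6 × 10^5 = 15.015
v = 1.125 mL / 15.015 = 0.0749 mL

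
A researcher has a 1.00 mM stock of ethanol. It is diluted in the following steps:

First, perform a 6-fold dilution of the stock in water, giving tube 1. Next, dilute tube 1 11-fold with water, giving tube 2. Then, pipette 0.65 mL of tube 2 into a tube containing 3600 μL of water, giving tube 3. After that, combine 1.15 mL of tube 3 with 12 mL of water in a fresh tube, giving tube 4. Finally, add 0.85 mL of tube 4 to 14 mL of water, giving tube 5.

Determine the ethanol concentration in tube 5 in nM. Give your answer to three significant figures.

11.6 nM

Step 1: 6-fold → factor 6
Step 2: 11-fold → factor 11
Step 3: 0.65 mL + 3600 μL = 4.25 mL total → factor 4.25/0.65 = 6.5385
Step 4: 1.15 mL + 12 mL = 13.15 mL total → factor 13.15/1.15 = 11.435
Step 5: 0.85 mL + 14 mL = 14.85 mL total → factor 14.85/0.85 = 17.471
Overall dilution factor = 6 × 11 × 6.5385 × 11.435 × 17.471 = 86209
Final = 1.00 mM / 86209 = 1.160 × 10^-5 mM = 11.6 nM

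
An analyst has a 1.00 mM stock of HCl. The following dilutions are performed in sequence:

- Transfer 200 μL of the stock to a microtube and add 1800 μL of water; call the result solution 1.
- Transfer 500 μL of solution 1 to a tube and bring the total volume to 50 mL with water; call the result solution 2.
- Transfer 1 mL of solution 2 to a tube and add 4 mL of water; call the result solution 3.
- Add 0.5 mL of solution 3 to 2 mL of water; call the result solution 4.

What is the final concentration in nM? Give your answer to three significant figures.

Step 1: 200 μL + 1800 μL = 2000 μL total → factor 2000/200 = 10
Step 2: 500 μL brought to 50 mL → factor 50000/500 = 100
Step 3: 1 mL + 4 mL = 5 mL total → factor 5/1 = 5
Step 4: 0.5 mL + 2 mL = 2.5 mL total → factor 2.5/0.5 = 5
Overall dilution factor = 10 × 100 × 5 × 5 = 25000
Final = 1.00 mM / 25000 = 4.000 × 10^-5 mM = 40.0 nM

40.0 nM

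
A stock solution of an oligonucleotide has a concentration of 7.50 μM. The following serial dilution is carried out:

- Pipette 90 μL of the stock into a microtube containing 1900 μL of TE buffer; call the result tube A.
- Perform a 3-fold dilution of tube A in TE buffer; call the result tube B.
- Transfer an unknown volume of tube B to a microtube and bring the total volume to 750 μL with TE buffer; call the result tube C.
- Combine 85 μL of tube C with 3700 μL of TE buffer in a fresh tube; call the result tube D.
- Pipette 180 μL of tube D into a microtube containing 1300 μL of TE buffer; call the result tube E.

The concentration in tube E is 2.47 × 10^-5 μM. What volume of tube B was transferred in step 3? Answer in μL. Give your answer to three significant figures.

Step 1: 90 μL + 1900 μL = 1990 μL total → factor 1990/90 = 22.111
Step 2: 3-fold → factor 3
Step 3: v brought to 750 μL → factor = 750 μL/v
Step 4: 85 μL + 3700 μL = 3785 μL total → factor 3785/85 = 44.529
Step 5: 180 μL + 1300 μL = 1480 μL total → factor 1480/180 = 8.2222
Product of known-step factors = 24287
Overall factor = 7.50 μM / (2.47 × 10^-5 μM) = 3.0364 × 10^5
Step-3 factor = 3.0364 × 10^5 / 24287 = 12.502
v = 750 μL / 12.502 = 60.0 μL

60.0 μL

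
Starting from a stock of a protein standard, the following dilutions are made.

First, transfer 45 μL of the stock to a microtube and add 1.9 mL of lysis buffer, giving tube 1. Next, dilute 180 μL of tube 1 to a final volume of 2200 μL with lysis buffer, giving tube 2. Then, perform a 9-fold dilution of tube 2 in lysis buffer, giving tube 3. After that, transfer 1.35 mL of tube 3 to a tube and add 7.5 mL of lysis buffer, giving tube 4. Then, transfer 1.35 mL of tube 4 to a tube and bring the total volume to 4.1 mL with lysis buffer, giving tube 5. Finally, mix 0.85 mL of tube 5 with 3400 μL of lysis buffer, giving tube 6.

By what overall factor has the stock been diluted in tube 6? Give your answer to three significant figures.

Step 1: 45 μL + 1.9 mL = 1945 μL total → factor 1945/45 = 43.222
Step 2: 180 μL brought to 2200 μL → factor 2200/180 = 12.222
Step 3: 9-fold → factor 9
Step 4: 1.35 mL + 7.5 mL = 8.85 mL total → factor 8.85/1.35 = 6.5556
Step 5: 1.35 mL brought to 4.1 mL → factor 4.1/1.35 = 3.037
Step 6: 0.85 mL + 3400 μL = 4.25 mL total → factor 4.25/0.85 = 5
Overall dilution factor = 43.222 × 12.222 × 9 × 6.5556 × 3.037 × 5 = 4.7329 × 10^5

4.73 × 10^5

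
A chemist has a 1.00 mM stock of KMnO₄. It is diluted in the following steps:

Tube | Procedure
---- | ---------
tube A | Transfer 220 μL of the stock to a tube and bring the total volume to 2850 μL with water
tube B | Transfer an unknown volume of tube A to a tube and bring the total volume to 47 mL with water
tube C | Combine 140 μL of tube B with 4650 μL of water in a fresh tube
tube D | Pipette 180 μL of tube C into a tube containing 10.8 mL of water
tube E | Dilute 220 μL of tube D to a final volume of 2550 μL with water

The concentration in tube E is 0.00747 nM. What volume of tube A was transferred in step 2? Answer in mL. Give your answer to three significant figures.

0.110 mL

Step 1: 220 μL brought to 2850 μL → factor 2850/220 = 12.955
Step 2: v brought to 47 mL → factor = 47 mL/v
Step 3: 140 μL + 4650 μL = 4790 μL total → factor 4790/140 = 34.214
Step 4: 180 μL + 10.8 mL = 10980 μL total → factor 10980/180 = 61
Step 5: 220 μL brought to 2550 μL → factor 2550/220 = 11.591
Product of known-step factors = 3.1338 × 10^5
Overall factor = 1.00 mM / (0.00747 nM) = 1.3387 × 10^8
Step-2 factor = 1.3387 × 10^8 / 3.1338 × 10^5 = 427.17
v = 47 mL / 427.17 = 0.110 mL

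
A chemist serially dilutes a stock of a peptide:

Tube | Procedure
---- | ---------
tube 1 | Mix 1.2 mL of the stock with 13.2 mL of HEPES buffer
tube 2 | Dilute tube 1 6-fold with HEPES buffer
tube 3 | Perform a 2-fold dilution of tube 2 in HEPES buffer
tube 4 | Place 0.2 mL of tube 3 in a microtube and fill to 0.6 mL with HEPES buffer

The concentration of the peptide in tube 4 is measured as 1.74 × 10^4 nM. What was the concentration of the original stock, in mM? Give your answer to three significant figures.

Step 1: 1.2 mL + 13.2 mL = 14.4 mL total → factor 14.4/1.2 = 12
Step 2: 6-fold → factor 6
Step 3: 2-fold → factor 2
Step 4: 0.2 mL brought to 0.6 mL → factor 0.6/0.2 = 3
Overall dilution factor = 12 × 6 × 2 × 3 = 432
Stock = 1.74 × 10^4 nM × 432 = 7.517 × 10^6 nM = 7.52 mM

7.52 mM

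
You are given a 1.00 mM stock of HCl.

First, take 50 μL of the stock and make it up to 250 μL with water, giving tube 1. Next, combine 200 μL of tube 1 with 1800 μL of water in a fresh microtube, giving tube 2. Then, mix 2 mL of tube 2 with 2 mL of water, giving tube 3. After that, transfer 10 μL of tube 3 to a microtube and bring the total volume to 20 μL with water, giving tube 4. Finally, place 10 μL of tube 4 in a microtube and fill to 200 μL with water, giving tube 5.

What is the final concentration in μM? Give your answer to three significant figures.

Step 1: 50 μL brought to 250 μL → factor 250/50 = 5
Step 2: 200 μL + 1800 μL = 2000 μL total → factor 2000/200 = 10
Step 3: 2 mL + 2 mL = 4 mL total → factor 4/2 = 2
Step 4: 10 μL brought to 20 μL → factor 20/10 = 2
Step 5: 10 μL brought to 200 μL → factor 200/10 = 20
Overall dilution factor = 5 × 10 × 2 × 2 × 20 = 4000
Final = 1.00 mM / 4000 = 0.0002500 mM = 0.250 μM

0.250 μM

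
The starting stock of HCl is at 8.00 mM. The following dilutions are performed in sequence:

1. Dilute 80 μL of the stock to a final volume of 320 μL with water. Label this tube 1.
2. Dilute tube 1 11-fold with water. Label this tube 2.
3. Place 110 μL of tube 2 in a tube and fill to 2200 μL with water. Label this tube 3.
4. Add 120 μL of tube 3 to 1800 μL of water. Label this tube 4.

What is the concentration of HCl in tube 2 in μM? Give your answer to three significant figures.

Step 1: 80 μL brought to 320 μL → factor 320/80 = 4
Step 2: 11-fold → factor 11
Dilution factor through tube 2 = 4 × 11 = 44
[tube 2] = 8.00 mM / 44 = 0.1818 mM = 182 μM

182 μM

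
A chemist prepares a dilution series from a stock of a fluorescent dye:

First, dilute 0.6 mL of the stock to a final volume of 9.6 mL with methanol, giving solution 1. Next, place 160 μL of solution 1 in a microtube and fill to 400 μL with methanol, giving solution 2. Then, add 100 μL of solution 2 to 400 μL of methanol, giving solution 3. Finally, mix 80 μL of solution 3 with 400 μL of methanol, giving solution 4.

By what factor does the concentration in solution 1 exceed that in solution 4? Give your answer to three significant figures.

Step 1: 0.6 mL brought to 9.6 mL → factor 9.6/0.6 = 16
Step 2: 160 μL brought to 400 μL → factor 400/160 = 2.5
Step 3: 100 μL + 400 μL = 500 μL total → factor 500/100 = 5
Step 4: 80 μL + 400 μL = 480 μL total → factor 480/80 = 6
Dilution factor to solution 1 = 16; to solution 4 = 1200
[solution 1]/[solution 4] = (factor to solution 4)/(factor to solution 1) = 1200/16 = 75.0

75.0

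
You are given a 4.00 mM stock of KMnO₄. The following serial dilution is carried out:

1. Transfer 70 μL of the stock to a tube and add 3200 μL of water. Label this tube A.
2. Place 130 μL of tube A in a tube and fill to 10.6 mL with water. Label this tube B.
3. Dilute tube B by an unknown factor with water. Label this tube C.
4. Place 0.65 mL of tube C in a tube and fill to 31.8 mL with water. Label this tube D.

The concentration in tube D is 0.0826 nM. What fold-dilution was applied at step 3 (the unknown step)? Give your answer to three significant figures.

Step 1: 70 μL + 3200 μL = 3270 μL total → factor 3270/70 = 46.714
Step 2: 130 μL brought to 10.6 mL → factor 10600/130 = 81.538
Step 3: unknown factor x
Step 4: 0.65 mL brought to 31.8 mL → factor 31.8/0.65 = 48.923
Product of known-step factors = 1.8635 × 10^5
Overall factor = 4.00 mM / (0.0826 nM) = 4.8426 × 10^7
x = 4.8426 × 10^7 / 1.8635 × 10^5 = 260

260-fold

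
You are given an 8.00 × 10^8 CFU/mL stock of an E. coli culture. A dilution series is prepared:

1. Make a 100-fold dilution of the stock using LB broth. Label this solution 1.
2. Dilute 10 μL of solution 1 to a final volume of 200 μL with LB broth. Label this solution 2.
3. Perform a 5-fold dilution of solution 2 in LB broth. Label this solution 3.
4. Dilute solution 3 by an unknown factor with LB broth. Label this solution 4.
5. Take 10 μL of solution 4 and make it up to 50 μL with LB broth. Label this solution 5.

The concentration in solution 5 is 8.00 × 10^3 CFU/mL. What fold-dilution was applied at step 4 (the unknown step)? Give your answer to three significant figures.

Step 1: 100-fold → factor 100
Step 2: 10 μL brought to 200 μL → factor 200/10 = 20
Step 3: 5-fold → factor 5
Step 4: unknown factor x
Step 5: 10 μL brought to 50 μL → factor 50/10 = 5
Product of known-step factors = 50000
Overall factor = 8.00 × 10^8 CFU/mL / (8.00 × 10^3 CFU/mL) = 1 × 10^5
x = 1 × 10^5 / 50000 = 2.00

2.00-fold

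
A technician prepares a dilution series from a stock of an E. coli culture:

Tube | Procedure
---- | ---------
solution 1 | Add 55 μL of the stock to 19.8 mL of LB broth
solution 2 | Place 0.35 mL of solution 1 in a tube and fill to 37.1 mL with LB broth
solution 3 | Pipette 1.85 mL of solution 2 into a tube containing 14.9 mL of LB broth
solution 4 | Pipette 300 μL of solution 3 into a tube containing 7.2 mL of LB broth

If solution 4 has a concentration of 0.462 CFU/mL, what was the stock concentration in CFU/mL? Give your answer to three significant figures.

Step 1: 55 μL + 19.8 mL = 19855 μL total → factor 19855/55 = 361
Step 2: 0.35 mL brought to 37.1 mL → factor 37.1/0.35 = 106
Step 3: 1.85 mL + 14.9 mL = 16.75 mL total → factor 16.75/1.85 = 9.0541
Step 4: 300 μL + 7.2 mL = 7500 μL total → factor 7500/300 = 25
Overall dilution factor = 361 × 106 × 9.0541 × 25 = 8.6616 × 10^6
Stock = 0.462 CFU/mL × 8.6616 × 10^6 = 4.00 × 10^6 CFU/mL

4.00 × 10^6 CFU/mL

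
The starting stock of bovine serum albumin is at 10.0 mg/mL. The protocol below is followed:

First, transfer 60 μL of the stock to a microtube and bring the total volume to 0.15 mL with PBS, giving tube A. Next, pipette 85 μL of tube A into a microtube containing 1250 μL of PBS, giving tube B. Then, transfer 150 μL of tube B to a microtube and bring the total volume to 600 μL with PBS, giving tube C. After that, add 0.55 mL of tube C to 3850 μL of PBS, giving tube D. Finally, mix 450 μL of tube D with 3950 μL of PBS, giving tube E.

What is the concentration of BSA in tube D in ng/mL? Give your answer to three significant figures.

Step 1: 60 μL brought to 0.15 mL → factor 150/60 = 2.5
Step 2: 85 μL + 1250 μL = 1335 μL total → factor 1335/85 = 15.706
Step 3: 150 μL brought to 600 μL → factor 600/150 = 4
Step 4: 0.55 mL + 3850 μL = 4.4 mL total → factor 4.4/0.55 = 8
Dilution factor through tube D = 2.5 × 15.706 × 4 × 8 = 1256.5
[tube D] = 10.0 mg/mL / 1256.5 = 0.007959 mg/mL = 7.96 × 10^3 ng/mL

7.96 × 10^3 ng/mL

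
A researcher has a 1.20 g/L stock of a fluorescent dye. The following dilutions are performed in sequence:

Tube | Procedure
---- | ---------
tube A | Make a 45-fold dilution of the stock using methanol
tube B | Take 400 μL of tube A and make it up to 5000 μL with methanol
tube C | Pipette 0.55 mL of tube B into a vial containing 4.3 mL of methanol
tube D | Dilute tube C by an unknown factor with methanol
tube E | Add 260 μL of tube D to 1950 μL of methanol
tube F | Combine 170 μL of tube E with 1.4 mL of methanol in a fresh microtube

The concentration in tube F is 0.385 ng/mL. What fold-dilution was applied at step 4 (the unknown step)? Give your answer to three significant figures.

8.00-fold

Step 1: 45-fold → factor 45
Step 2: 400 μL brought to 5000 μL → factor 5000/400 = 12.5
Step 3: 0.55 mL + 4.3 mL = 4.85 mL total → factor 4.85/0.55 = 8.8182
Step 4: unknown factor x
Step 5: 260 μL + 1950 μL = 2210 μL total → factor 2210/260 = 8.5
Step 6: 170 μL + 1.4 mL = 1570 μL total → factor 1570/170 = 9.2353
Product of known-step factors = 3.8938 × 10^5
Overall factor = 1.20 g/L / (0.385 ng/mL) = 3.1169 × 10^6
x = 3.1169 × 10^6 / 3.8938 × 10^5 = 8.00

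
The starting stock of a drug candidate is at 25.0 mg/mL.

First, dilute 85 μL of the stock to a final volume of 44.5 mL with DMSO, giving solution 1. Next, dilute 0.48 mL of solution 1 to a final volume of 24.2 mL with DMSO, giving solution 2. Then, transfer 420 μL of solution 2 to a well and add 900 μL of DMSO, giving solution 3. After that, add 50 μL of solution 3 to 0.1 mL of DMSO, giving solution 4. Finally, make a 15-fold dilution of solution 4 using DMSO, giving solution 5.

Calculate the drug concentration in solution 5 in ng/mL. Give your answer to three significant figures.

Step 1: 85 μL brought to 44.5 mL → factor 44500/85 = 523.53
Step 2: 0.48 mL brought to 24.2 mL → factor 24.2/0.48 = 50.417
Step 3: 420 μL + 900 μL = 1320 μL total → factor 1320/420 = 3.1429
Step 4: 50 μL + 0.1 mL = 150 μL total → factor 150/50 = 3
Step 5: 15-fold → factor 15
Dilution factor through solution 5 = 523.53 × 50.417 × 3.1429 × 3 × 15 = 3.733 × 10^6
[solution 5] = 25.0 mg/mL / 3.733 × 10^6 = 6.697 × 10^-6 mg/mL = 6.70 ng/mL

6.70 ng/mL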